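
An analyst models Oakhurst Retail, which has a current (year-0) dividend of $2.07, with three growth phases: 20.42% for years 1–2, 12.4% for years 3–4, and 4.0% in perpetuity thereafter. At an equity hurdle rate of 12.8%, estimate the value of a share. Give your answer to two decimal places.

$36.95

Three-stage DDM. Project D₁…D_4; terminal Gordon value at t=4 with g = 0.04; discount at r = 0.128.
D_1 = 2.4927
D_2 = 3.0017
D_3 = 3.3739
D_4 = 3.7923
TV_4 = 3.9440/(0.128−0.04) = 44.8178
P₀ = Σ Dₜ/(1+r)ᵗ + TV_4/(1+r)^4 = 36.9452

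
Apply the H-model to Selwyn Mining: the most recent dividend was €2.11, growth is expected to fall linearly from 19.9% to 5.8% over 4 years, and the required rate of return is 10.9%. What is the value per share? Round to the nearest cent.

H-model: P₀ = D₀[(1+g_L) + H(g_S−g_L)]/(r−g_L), with H = 4/2 = 2.
P₀ = 2.11 × [(1+0.058) + 2×(0.199−0.058)] / (0.109−0.058)
   = 2.11 × 1.3400 / 0.051 = 55.4392

€55.44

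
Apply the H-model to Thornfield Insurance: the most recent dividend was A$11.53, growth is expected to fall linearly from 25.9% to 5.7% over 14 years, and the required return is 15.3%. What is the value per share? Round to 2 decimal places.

A$296.78

H-model: P₀ = D₀[(1+g_L) + H(g_S−g_L)]/(r−g_L), with H = 14/2 = 7.
P₀ = 11.53 × [(1+0.057) + 7×(0.259−0.057)] / (0.153−0.057)
   = 11.53 × 2.4710 / 0.096 = 296.7774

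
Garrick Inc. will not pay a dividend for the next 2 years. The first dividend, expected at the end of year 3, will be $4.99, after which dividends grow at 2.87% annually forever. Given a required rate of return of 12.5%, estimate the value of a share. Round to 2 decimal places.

Deferred-dividend DDM. At t=2 the remaining stream is a growing perpetuity with first payment D_3 = 4.99.
V_2 = D_3/(r−g) = 4.99/(0.125−0.0287) = 51.8172
P₀ = V_2/(1+r)^2 = 51.8172/(1+0.125)^2 = 40.9420

$40.94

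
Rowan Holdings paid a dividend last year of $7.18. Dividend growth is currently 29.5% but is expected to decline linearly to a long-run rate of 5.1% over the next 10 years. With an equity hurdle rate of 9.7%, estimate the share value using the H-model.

H-model: P₀ = D₀[(1+g_L) + H(g_S−g_L)]/(r−g_L), with H = 10/2 = 5.
P₀ = 7.18 × [(1+0.051) + 5×(0.295−0.051)] / (0.097−0.051)
   = 7.18 × 2.2710 / 0.046 = 354.4735

$354.47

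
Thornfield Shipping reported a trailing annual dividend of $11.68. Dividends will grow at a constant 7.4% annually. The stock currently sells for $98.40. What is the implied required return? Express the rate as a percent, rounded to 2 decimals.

Rearranging the constant-growth DDM: r = D₁/P₀ + g.
D₁ = 11.68 × (1 + 0.074) = 12.5443.
r = 12.5443 / 98.40 + 0.074 = 0.12748 + 0.074 = 0.20148

20.15%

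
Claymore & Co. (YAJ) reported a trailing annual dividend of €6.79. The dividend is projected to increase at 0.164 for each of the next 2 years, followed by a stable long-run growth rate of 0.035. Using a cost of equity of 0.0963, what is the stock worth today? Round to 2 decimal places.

Two-stage DDM. Project D₁…D_2 at 0.164, terminal growth 0.035, discount at r = 0.0963.
D_1 = 7.9036
D_2 = 9.1997
Terminal value at t=2: TV = D_3/(r−g) = 9.5217/(0.0963−0.035) = 155.3301
P₀ = 7.9036/(1+0.0963)^1 + 9.1997/(1+0.0963)^2 + 155.3301/(1+0.0963)^2 = 144.1038

€144.10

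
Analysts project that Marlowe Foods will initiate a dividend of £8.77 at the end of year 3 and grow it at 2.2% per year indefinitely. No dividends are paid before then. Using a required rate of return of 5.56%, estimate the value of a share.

£234.24

Deferred-dividend DDM. At t=2 the remaining stream is a growing perpetuity with first payment D_3 = 8.77.
V_2 = D_3/(r−g) = 8.77/(0.0556−0.022) = 261.0119
P₀ = V_2/(1+r)^2 = 261.0119/(1+0.0556)^2 = 234.2403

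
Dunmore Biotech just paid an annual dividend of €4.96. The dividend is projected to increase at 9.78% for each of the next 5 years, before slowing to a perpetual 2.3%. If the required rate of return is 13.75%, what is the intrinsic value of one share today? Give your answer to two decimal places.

Two-stage DDM. Project D₁…D_5 at 0.0978, terminal growth 0.023, discount at r = 0.1375.
D_1 = 5.4451
D_2 = 5.9776
D_3 = 6.5622
D_4 = 7.2040
D_5 = 7.9086
Terminal value at t=5: TV = D_6/(r−g) = 8.0905/(0.1375−0.023) = 70.6591
P₀ = 5.4451/(1+0.1375)^1 + 5.9776/(1+0.1375)^2 + 6.5622/(1+0.1375)^3 + 7.2040/(1+0.1375)^4 + 7.9086/(1+0.1375)^5 + 70.6591/(1+0.1375)^5 = 59.4242

€59.42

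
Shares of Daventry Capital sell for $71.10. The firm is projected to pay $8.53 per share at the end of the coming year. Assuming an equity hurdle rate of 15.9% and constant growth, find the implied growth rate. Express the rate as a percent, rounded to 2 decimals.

3.90%

From P₀ = D₁/(r − g), the implied growth is g = r − D₁/P₀.
g = 0.159 − 8.53/71.10 = 0.159 − 0.11997 = 0.03903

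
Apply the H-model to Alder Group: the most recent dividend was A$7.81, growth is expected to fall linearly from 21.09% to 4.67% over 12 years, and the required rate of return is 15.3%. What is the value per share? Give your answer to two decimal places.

H-model: P₀ = D₀[(1+g_L) + H(g_S−g_L)]/(r−g_L), with H = 12/2 = 6.
P₀ = 7.81 × [(1+0.0467) + 6×(0.2109−0.0467)] / (0.153−0.0467)
   = 7.81 × 2.0319 / 0.1063 = 149.2863

A$149.29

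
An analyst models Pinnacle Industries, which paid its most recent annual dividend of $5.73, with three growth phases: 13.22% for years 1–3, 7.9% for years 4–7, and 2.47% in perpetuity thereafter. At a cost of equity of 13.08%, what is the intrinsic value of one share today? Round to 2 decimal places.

$83.77

Three-stage DDM. Project D₁…D_7; terminal Gordon value at t=7 with g = 0.0247; discount at r = 0.1308.
D_1 = 6.4875
D_2 = 7.3452
D_3 = 8.3162
D_4 = 8.9732
D_5 = 9.6820
D_6 = 10.4469
D_7 = 11.2722
TV_7 = 11.5507/(0.1308−0.0247) = 108.8657
P₀ = Σ Dₜ/(1+r)ᵗ + TV_7/(1+r)^7 = 83.7671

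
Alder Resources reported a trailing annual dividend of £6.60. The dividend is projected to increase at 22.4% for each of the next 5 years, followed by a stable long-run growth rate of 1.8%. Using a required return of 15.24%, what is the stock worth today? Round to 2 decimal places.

Two-stage DDM. Project D₁…D_5 at 0.224, terminal growth 0.018, discount at r = 0.1524.
D_1 = 8.0784
D_2 = 9.8880
D_3 = 12.1029
D_4 = 14.8139
D_5 = 18.1322
Terminal value at t=5: TV = D_6/(r−g) = 18.4586/(0.1524−0.018) = 137.3408
P₀ = 8.0784/(1+0.1524)^1 + 9.8880/(1+0.1524)^2 + 12.1029/(1+0.1524)^3 + 14.8139/(1+0.1524)^4 + 18.1322/(1+0.1524)^5 + 137.3408/(1+0.1524)^5 = 107.2595

£107.26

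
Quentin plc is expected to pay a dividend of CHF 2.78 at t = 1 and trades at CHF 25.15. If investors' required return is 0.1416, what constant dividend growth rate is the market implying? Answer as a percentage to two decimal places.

3.11%

From P₀ = D₁/(r − g), the implied growth is g = r − D₁/P₀.
g = 0.1416 − 2.78/25.15 = 0.1416 − 0.11054 = 0.03106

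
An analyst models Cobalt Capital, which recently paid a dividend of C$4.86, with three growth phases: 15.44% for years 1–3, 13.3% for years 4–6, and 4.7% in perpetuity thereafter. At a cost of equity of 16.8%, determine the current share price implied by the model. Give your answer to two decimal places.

C$64.55

Three-stage DDM. Project D₁…D_6; terminal Gordon value at t=6 with g = 0.047; discount at r = 0.168.
D_1 = 5.6104
D_2 = 6.4766
D_3 = 7.4766
D_4 = 8.4710
D_5 = 9.5977
D_6 = 10.8741
TV_6 = 11.3852/(0.168−0.047) = 94.0928
P₀ = Σ Dₜ/(1+r)ᵗ + TV_6/(1+r)^6 = 64.5523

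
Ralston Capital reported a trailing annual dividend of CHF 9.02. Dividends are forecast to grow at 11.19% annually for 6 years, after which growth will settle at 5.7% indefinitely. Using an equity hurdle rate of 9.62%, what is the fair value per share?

Two-stage DDM. Project D₁…D_6 at 0.1119, terminal growth 0.057, discount at r = 0.0962.
D_1 = 10.0293
D_2 = 11.1516
D_3 = 12.3995
D_4 = 13.7870
D_5 = 15.3298
D_6 = 17.0452
Terminal value at t=6: TV = D_7/(r−g) = 18.0167/(0.0962−0.057) = 459.6104
P₀ = 10.0293/(1+0.0962)^1 + 11.1516/(1+0.0962)^2 + 12.3995/(1+0.0962)^3 + 13.7870/(1+0.0962)^4 + 15.3298/(1+0.0962)^5 + 17.0452/(1+0.0962)^6 + 459.6104/(1+0.0962)^6 = 321.7798

CHF 321.78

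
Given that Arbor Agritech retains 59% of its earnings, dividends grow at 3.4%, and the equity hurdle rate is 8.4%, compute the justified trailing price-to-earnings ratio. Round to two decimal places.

8.48

Payout ratio b = 1 − 0.59 = 0.41.
Justified trailing P/E = b(1+g)/(r−g) = 0.41×(1+0.034)/(0.084−0.034) = 8.4788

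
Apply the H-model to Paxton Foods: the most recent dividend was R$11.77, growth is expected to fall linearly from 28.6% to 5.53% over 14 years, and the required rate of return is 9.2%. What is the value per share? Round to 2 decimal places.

R$856.36

H-model: P₀ = D₀[(1+g_L) + H(g_S−g_L)]/(r−g_L), with H = 14/2 = 7.
P₀ = 11.77 × [(1+0.0553) + 7×(0.286−0.0553)] / (0.092−0.0553)
   = 11.77 × 2.6702 / 0.0367 = 856.3557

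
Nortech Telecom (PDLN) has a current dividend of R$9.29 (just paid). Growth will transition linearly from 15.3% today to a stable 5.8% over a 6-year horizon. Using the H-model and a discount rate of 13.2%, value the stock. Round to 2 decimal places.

R$168.60

H-model: P₀ = D₀[(1+g_L) + H(g_S−g_L)]/(r−g_L), with H = 6/2 = 3.
P₀ = 9.29 × [(1+0.058) + 3×(0.153−0.058)] / (0.132−0.058)
   = 9.29 × 1.3430 / 0.074 = 168.6009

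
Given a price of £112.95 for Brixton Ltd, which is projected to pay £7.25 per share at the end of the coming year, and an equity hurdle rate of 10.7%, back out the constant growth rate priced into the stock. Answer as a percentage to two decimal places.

4.28%

From P₀ = D₁/(r − g), the implied growth is g = r − D₁/P₀.
g = 0.107 − 7.25/112.95 = 0.107 − 0.06419 = 0.04281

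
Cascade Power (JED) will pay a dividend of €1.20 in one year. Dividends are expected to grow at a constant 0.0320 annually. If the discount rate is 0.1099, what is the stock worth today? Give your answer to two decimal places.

Gordon growth model: P₀ = D₁/(r − g), with D₁ = 1.20 given directly.
P₀ = 1.2000 / (0.1099 − 0.032) = 1.2000 / 0.0779 = 15.4044

€15.40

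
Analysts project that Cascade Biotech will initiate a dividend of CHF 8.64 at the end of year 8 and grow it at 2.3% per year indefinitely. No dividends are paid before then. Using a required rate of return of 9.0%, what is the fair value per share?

Deferred-dividend DDM. At t=7 the remaining stream is a growing perpetuity with first payment D_8 = 8.64.
V_7 = D_8/(r−g) = 8.64/(0.09−0.023) = 128.9552
P₀ = V_7/(1+r)^7 = 128.9552/(1+0.09)^7 = 70.5429

CHF 70.54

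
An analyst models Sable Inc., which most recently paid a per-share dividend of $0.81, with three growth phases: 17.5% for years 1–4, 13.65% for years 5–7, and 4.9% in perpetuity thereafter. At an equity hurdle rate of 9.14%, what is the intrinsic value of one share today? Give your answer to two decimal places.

Three-stage DDM. Project D₁…D_7; terminal Gordon value at t=7 with g = 0.049; discount at r = 0.0914.
D_1 = 0.9518
D_2 = 1.1183
D_3 = 1.3140
D_4 = 1.5440
D_5 = 1.7547
D_6 = 1.9942
D_7 = 2.2664
TV_7 = 2.3775/(0.0914−0.049) = 56.0731
P₀ = Σ Dₜ/(1+r)ᵗ + TV_7/(1+r)^7 = 37.8512

$37.85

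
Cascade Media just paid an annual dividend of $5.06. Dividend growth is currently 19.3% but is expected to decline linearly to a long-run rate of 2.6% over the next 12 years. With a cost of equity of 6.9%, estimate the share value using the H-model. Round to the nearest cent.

H-model: P₀ = D₀[(1+g_L) + H(g_S−g_L)]/(r−g_L), with H = 12/2 = 6.
P₀ = 5.06 × [(1+0.026) + 6×(0.193−0.026)] / (0.069−0.026)
   = 5.06 × 2.0280 / 0.043 = 238.6437

$238.64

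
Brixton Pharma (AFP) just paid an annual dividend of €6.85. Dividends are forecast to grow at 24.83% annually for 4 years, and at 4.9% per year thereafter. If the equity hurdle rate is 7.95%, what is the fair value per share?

Two-stage DDM. Project D₁…D_4 at 0.2483, terminal growth 0.049, discount at r = 0.0795.
D_1 = 8.5509
D_2 = 10.6740
D_3 = 13.3244
D_4 = 16.6328
Terminal value at t=4: TV = D_5/(r−g) = 17.4479/(0.0795−0.049) = 572.0607
P₀ = 8.5509/(1+0.0795)^1 + 10.6740/(1+0.0795)^2 + 13.3244/(1+0.0795)^3 + 16.6328/(1+0.0795)^4 + 572.0607/(1+0.0795)^4 = 461.1825

€461.18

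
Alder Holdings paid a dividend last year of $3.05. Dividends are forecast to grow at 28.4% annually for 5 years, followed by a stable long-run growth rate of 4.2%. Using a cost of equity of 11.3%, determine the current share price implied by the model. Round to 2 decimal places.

Two-stage DDM. Project D₁…D_5 at 0.284, terminal growth 0.042, discount at r = 0.113.
D_1 = 3.9162
D_2 = 5.0284
D_3 = 6.4565
D_4 = 8.2901
D_5 = 10.6445
Terminal value at t=5: TV = D_6/(r−g) = 11.0916/(0.113−0.042) = 156.2192
P₀ = 3.9162/(1+0.113)^1 + 5.0284/(1+0.113)^2 + 6.4565/(1+0.113)^3 + 8.2901/(1+0.113)^4 + 10.6445/(1+0.113)^5 + 156.2192/(1+0.113)^5 = 115.3610

$115.36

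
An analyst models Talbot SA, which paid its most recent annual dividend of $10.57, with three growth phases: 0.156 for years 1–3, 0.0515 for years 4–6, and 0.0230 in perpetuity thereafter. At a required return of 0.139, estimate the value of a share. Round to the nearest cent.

Three-stage DDM. Project D₁…D_6; terminal Gordon value at t=6 with g = 0.023; discount at r = 0.139.
D_1 = 12.2189
D_2 = 14.1251
D_3 = 16.3286
D_4 = 17.1695
D_5 = 18.0537
D_6 = 18.9835
TV_6 = 19.4201/(0.139−0.023) = 167.4148
P₀ = Σ Dₜ/(1+r)ᵗ + TV_6/(1+r)^6 = 137.6542

$137.65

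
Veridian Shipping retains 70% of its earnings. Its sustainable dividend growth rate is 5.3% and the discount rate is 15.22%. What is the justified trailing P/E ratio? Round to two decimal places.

3.18

Payout ratio b = 1 − 0.70 = 0.30.
Justified trailing P/E = b(1+g)/(r−g) = 0.30×(1+0.053)/(0.1522−0.053) = 3.1845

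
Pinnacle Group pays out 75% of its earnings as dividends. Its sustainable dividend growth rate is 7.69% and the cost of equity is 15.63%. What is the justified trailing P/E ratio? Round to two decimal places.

Justified trailing P/E = b(1+g)/(r−g) = 0.75×(1+0.0769)/(0.1563−0.0769) = 10.1722

10.17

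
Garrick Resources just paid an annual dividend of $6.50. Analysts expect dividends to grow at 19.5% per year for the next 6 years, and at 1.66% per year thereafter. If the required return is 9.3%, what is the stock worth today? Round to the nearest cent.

$201.64

Two-stage DDM. Project D₁…D_6 at 0.195, terminal growth 0.0166, discount at r = 0.093.
D_1 = 7.7675
D_2 = 9.2822
D_3 = 11.0922
D_4 = 13.2552
D_5 = 15.8399
D_6 = 18.9287
Terminal value at t=6: TV = D_7/(r−g) = 19.2429/(0.093−0.0166) = 251.8706
P₀ = 7.7675/(1+0.093)^1 + 9.2822/(1+0.093)^2 + 11.0922/(1+0.093)^3 + 13.2552/(1+0.093)^4 + 15.8399/(1+0.093)^5 + 18.9287/(1+0.093)^6 + 251.8706/(1+0.093)^6 = 201.6410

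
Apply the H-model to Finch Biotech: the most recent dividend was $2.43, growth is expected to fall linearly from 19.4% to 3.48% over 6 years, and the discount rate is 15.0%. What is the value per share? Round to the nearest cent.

H-model: P₀ = D₀[(1+g_L) + H(g_S−g_L)]/(r−g_L), with H = 6/2 = 3.
P₀ = 2.43 × [(1+0.0348) + 3×(0.194−0.0348)] / (0.15−0.0348)
   = 2.43 × 1.5124 / 0.1152 = 31.9022

$31.90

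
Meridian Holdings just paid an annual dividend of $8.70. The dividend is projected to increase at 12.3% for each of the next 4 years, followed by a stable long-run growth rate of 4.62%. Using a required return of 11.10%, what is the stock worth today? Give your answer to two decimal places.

$182.38

Two-stage DDM. Project D₁…D_4 at 0.123, terminal growth 0.0462, discount at r = 0.111.
D_1 = 9.7701
D_2 = 10.9718
D_3 = 12.3214
D_4 = 13.8369
Terminal value at t=4: TV = D_5/(r−g) = 14.4761/(0.111−0.0462) = 223.3973
P₀ = 9.7701/(1+0.111)^1 + 10.9718/(1+0.111)^2 + 12.3214/(1+0.111)^3 + 13.8369/(1+0.111)^4 + 223.3973/(1+0.111)^4 = 182.3795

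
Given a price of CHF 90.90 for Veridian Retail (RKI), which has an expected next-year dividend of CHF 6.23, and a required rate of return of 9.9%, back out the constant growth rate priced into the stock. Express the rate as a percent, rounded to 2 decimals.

From P₀ = D₁/(r − g), the implied growth is g = r − D₁/P₀.
g = 0.099 − 6.23/90.90 = 0.099 − 0.06854 = 0.03046

3.05%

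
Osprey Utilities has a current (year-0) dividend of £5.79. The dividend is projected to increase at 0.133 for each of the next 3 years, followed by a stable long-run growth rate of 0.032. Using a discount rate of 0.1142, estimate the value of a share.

Two-stage DDM. Project D₁…D_3 at 0.133, terminal growth 0.032, discount at r = 0.1142.
D_1 = 6.5601
D_2 = 7.4326
D_3 = 8.4211
Terminal value at t=3: TV = D_4/(r−g) = 8.6906/(0.1142−0.032) = 105.7246
P₀ = 6.5601/(1+0.1142)^1 + 7.4326/(1+0.1142)^2 + 8.4211/(1+0.1142)^3 + 105.7246/(1+0.1142)^3 = 94.3968

£94.40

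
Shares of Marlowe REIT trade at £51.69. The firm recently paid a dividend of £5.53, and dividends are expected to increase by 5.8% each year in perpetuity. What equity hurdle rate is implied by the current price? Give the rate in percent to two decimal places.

17.12%

Rearranging the constant-growth DDM: r = D₁/P₀ + g.
D₁ = 5.53 × (1 + 0.058) = 5.8507.
r = 5.8507 / 51.69 + 0.058 = 0.11319 + 0.058 = 0.17119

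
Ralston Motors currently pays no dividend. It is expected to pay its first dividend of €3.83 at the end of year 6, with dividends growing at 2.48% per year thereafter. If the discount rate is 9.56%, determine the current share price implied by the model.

€34.27

Deferred-dividend DDM. At t=5 the remaining stream is a growing perpetuity with first payment D_6 = 3.83.
V_5 = D_6/(r−g) = 3.83/(0.0956−0.0248) = 54.0960
P₀ = V_5/(1+r)^5 = 54.0960/(1+0.0956)^5 = 34.2693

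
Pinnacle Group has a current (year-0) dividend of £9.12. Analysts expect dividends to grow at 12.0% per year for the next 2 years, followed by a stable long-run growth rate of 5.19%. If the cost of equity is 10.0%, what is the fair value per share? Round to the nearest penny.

£225.50

Two-stage DDM. Project D₁…D_2 at 0.12, terminal growth 0.0519, discount at r = 0.1.
D_1 = 10.2144
D_2 = 11.4401
Terminal value at t=2: TV = D_3/(r−g) = 12.0339/(0.1−0.0519) = 250.1844
P₀ = 10.2144/(1+0.1)^1 + 11.4401/(1+0.1)^2 + 250.1844/(1+0.1)^2 = 225.5045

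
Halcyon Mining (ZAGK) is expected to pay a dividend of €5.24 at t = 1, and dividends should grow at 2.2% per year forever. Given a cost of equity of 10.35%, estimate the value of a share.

Gordon growth model: P₀ = D₁/(r − g), with D₁ = 5.24 given directly.
P₀ = 5.2400 / (0.1035 − 0.022) = 5.2400 / 0.0815 = 64.2945

€64.29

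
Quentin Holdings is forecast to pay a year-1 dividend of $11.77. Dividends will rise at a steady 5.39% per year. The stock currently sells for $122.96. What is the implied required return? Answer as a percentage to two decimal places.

14.96%

Rearranging the constant-growth DDM: r = D₁/P₀ + g.
r = 11.7700 / 122.96 + 0.0539 = 0.09572 + 0.0539 = 0.14962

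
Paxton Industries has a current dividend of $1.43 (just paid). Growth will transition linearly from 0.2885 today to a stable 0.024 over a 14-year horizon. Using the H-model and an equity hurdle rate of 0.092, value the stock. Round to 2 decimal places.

$60.47

H-model: P₀ = D₀[(1+g_L) + H(g_S−g_L)]/(r−g_L), with H = 14/2 = 7.
P₀ = 1.43 × [(1+0.024) + 7×(0.2885−0.024)] / (0.092−0.024)
   = 1.43 × 2.8755 / 0.068 = 60.4701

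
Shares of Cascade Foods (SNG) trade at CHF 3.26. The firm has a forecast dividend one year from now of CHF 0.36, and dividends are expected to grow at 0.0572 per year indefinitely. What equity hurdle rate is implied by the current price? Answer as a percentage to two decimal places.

Rearranging the constant-growth DDM: r = D₁/P₀ + g.
r = 0.3600 / 3.26 + 0.0572 = 0.11043 + 0.0572 = 0.16763

16.76%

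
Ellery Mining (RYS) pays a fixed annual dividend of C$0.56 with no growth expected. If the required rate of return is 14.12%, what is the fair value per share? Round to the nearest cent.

Zero-growth DDM (perpetuity): P₀ = D/r = 0.56 / 0.1412 = 3.9660

C$3.97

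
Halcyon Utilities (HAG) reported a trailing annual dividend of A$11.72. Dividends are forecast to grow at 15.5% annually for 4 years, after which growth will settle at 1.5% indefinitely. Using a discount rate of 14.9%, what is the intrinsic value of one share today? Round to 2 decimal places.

A$138.14

Two-stage DDM. Project D₁…D_4 at 0.155, terminal growth 0.015, discount at r = 0.149.
D_1 = 13.5366
D_2 = 15.6348
D_3 = 18.0582
D_4 = 20.8572
Terminal value at t=4: TV = D_5/(r−g) = 21.1700/(0.149−0.015) = 157.9853
P₀ = 13.5366/(1+0.149)^1 + 15.6348/(1+0.149)^2 + 18.0582/(1+0.149)^3 + 20.8572/(1+0.149)^4 + 157.9853/(1+0.149)^4 = 138.1387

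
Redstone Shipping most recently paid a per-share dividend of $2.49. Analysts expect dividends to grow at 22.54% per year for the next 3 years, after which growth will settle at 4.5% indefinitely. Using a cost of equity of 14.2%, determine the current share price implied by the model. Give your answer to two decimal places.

Two-stage DDM. Project D₁…D_3 at 0.2254, terminal growth 0.045, discount at r = 0.142.
D_1 = 3.0512
D_2 = 3.7390
D_3 = 4.5818
Terminal value at t=3: TV = D_4/(r−g) = 4.7879/(0.142−0.045) = 49.3603
P₀ = 3.0512/(1+0.142)^1 + 3.7390/(1+0.142)^2 + 4.5818/(1+0.142)^3 + 49.3603/(1+0.142)^3 = 41.7572

$41.76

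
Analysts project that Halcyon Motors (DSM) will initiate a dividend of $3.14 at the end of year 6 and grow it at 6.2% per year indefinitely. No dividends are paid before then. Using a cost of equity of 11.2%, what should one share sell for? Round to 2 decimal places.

$36.93

Deferred-dividend DDM. At t=5 the remaining stream is a growing perpetuity with first payment D_6 = 3.14.
V_5 = D_6/(r−g) = 3.14/(0.112−0.062) = 62.8000
P₀ = V_5/(1+r)^5 = 62.8000/(1+0.112)^5 = 36.9348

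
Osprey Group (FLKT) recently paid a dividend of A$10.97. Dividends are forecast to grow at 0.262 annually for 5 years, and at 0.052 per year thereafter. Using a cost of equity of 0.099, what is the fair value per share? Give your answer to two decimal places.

Two-stage DDM. Project D₁…D_5 at 0.262, terminal growth 0.052, discount at r = 0.099.
D_1 = 13.8441
D_2 = 17.4713
D_3 = 22.0488
D_4 = 27.8256
D_5 = 35.1159
Terminal value at t=5: TV = D_6/(r−g) = 36.9419/(0.099−0.052) = 785.9977
P₀ = 13.8441/(1+0.099)^1 + 17.4713/(1+0.099)^2 + 22.0488/(1+0.099)^3 + 27.8256/(1+0.099)^4 + 35.1159/(1+0.099)^5 + 785.9977/(1+0.099)^5 = 574.9185

A$574.92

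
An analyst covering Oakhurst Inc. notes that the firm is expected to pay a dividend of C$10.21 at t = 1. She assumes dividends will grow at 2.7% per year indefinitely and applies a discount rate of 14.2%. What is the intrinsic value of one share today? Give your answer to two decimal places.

C$88.78

Gordon growth model: P₀ = D₁/(r − g), with D₁ = 10.21 given directly.
P₀ = 10.2100 / (0.142 − 0.027) = 10.2100 / 0.115 = 88.7826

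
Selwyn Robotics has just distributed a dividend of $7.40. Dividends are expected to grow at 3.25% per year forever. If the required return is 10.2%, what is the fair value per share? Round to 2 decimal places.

$109.94

Gordon growth model: P₀ = D₁/(r − g). D₁ = 7.40 × (1 + 0.0325) = 7.6405.
P₀ = 7.6405 / (0.102 − 0.0325) = 7.6405 / 0.0695 = 109.9353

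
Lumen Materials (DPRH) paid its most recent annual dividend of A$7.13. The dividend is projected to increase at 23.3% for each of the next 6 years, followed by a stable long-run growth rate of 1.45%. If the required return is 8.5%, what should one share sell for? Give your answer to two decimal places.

Two-stage DDM. Project D₁…D_6 at 0.233, terminal growth 0.0145, discount at r = 0.085.
D_1 = 8.7913
D_2 = 10.8397
D_3 = 13.3653
D_4 = 16.4794
D_5 = 20.3191
D_6 = 25.0535
Terminal value at t=6: TV = D_7/(r−g) = 25.4168/(0.085−0.0145) = 360.5213
P₀ = 8.7913/(1+0.085)^1 + 10.8397/(1+0.085)^2 + 13.3653/(1+0.085)^3 + 16.4794/(1+0.085)^4 + 20.3191/(1+0.085)^5 + 25.0535/(1+0.085)^6 + 360.5213/(1+0.085)^6 = 289.5146

A$289.51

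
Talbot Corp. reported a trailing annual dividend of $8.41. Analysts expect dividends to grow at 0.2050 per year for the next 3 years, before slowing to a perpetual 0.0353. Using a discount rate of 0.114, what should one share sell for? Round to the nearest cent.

Two-stage DDM. Project D₁…D_3 at 0.205, terminal growth 0.0353, discount at r = 0.114.
D_1 = 10.1341
D_2 = 12.2115
D_3 = 14.7149
Terminal value at t=3: TV = D_4/(r−g) = 15.2343/(0.114−0.0353) = 193.5747
P₀ = 10.1341/(1+0.114)^1 + 12.2115/(1+0.114)^2 + 14.7149/(1+0.114)^3 + 193.5747/(1+0.114)^3 = 169.6020

$169.60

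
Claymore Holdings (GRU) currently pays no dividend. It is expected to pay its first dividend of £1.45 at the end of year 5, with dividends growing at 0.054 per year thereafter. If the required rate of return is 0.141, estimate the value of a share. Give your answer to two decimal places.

Deferred-dividend DDM. At t=4 the remaining stream is a growing perpetuity with first payment D_5 = 1.45.
V_4 = D_5/(r−g) = 1.45/(0.141−0.054) = 16.6667
P₀ = V_4/(1+r)^4 = 16.6667/(1+0.141)^4 = 9.8335

£9.83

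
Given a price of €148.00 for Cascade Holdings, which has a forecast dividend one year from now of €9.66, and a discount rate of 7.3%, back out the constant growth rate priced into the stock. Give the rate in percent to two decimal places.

From P₀ = D₁/(r − g), the implied growth is g = r − D₁/P₀.
g = 0.073 − 9.66/148.00 = 0.073 − 0.06527 = 0.00773

0.77%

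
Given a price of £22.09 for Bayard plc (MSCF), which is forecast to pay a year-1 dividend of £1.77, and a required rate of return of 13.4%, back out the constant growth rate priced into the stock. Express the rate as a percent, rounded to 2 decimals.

5.39%

From P₀ = D₁/(r − g), the implied growth is g = r − D₁/P₀.
g = 0.134 − 1.77/22.09 = 0.134 − 0.08013 = 0.05387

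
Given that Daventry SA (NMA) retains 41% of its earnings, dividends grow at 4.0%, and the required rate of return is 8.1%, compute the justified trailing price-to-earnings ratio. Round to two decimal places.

14.97

Payout ratio b = 1 − 0.41 = 0.59.
Justified trailing P/E = b(1+g)/(r−g) = 0.59×(1+0.04)/(0.081−0.04) = 14.9659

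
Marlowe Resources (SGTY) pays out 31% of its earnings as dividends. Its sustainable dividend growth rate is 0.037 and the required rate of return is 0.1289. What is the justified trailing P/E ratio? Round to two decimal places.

3.50

Justified trailing P/E = b(1+g)/(r−g) = 0.31×(1+0.037)/(0.1289−0.037) = 3.4980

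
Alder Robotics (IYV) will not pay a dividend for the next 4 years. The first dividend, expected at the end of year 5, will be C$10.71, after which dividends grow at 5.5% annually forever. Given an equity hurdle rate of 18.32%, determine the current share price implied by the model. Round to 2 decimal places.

C$42.63

Deferred-dividend DDM. At t=4 the remaining stream is a growing perpetuity with first payment D_5 = 10.71.
V_4 = D_5/(r−g) = 10.71/(0.1832−0.055) = 83.5413
P₀ = V_4/(1+r)^4 = 83.5413/(1+0.1832)^4 = 42.6254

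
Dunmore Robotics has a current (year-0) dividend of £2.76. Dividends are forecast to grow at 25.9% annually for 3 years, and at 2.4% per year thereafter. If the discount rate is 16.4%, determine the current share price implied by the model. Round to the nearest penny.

Two-stage DDM. Project D₁…D_3 at 0.259, terminal growth 0.024, discount at r = 0.164.
D_1 = 3.4748
D_2 = 4.3748
D_3 = 5.5079
Terminal value at t=3: TV = D_4/(r−g) = 5.6401/(0.164−0.024) = 40.2864
P₀ = 3.4748/(1+0.164)^1 + 4.3748/(1+0.164)^2 + 5.5079/(1+0.164)^3 + 40.2864/(1+0.164)^3 = 35.2512

£35.25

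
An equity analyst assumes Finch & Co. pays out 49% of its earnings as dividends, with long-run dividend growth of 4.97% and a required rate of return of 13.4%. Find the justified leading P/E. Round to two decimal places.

Justified leading P/E = b/(r−g) = 0.49/(0.134−0.0497) = 5.8126

5.81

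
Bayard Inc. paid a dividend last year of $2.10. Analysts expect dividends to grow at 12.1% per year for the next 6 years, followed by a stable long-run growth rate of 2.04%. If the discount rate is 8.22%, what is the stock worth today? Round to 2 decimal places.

$57.11

Two-stage DDM. Project D₁…D_6 at 0.121, terminal growth 0.0204, discount at r = 0.0822.
D_1 = 2.3541
D_2 = 2.6389
D_3 = 2.9583
D_4 = 3.3162
D_5 = 3.7175
D_6 = 4.1673
Terminal value at t=6: TV = D_7/(r−g) = 4.2523/(0.0822−0.0204) = 68.8074
P₀ = 2.3541/(1+0.0822)^1 + 2.6389/(1+0.0822)^2 + 2.9583/(1+0.0822)^3 + 3.3162/(1+0.0822)^4 + 3.7175/(1+0.0822)^5 + 4.1673/(1+0.0822)^6 + 68.8074/(1+0.0822)^6 = 57.1132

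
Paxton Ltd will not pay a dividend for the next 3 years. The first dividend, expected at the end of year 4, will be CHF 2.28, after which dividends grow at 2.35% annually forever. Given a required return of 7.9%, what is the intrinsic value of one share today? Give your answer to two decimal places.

Deferred-dividend DDM. At t=3 the remaining stream is a growing perpetuity with first payment D_4 = 2.28.
V_3 = D_4/(r−g) = 2.28/(0.079−0.0235) = 41.0811
P₀ = V_3/(1+r)^3 = 41.0811/(1+0.079)^3 = 32.7022

CHF 32.70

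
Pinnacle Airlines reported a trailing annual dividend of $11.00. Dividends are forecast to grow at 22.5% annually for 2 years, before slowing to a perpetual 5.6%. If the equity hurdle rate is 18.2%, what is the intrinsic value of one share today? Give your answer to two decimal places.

$122.24

Two-stage DDM. Project D₁…D_2 at 0.225, terminal growth 0.056, discount at r = 0.182.
D_1 = 13.4750
D_2 = 16.5069
Terminal value at t=2: TV = D_3/(r−g) = 17.4313/(0.182−0.056) = 138.3433
P₀ = 13.4750/(1+0.182)^1 + 16.5069/(1+0.182)^2 + 138.3433/(1+0.182)^2 = 122.2351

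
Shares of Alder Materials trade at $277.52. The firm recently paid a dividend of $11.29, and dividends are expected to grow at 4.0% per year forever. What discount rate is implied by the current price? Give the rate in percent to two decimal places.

Rearranging the constant-growth DDM: r = D₁/P₀ + g.
D₁ = 11.29 × (1 + 0.04) = 11.7416.
r = 11.7416 / 277.52 + 0.04 = 0.04231 + 0.04 = 0.08231

8.23%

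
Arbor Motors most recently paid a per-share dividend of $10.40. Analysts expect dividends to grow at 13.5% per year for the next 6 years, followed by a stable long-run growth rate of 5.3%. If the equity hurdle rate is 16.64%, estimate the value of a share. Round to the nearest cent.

$138.76

Two-stage DDM. Project D₁…D_6 at 0.135, terminal growth 0.053, discount at r = 0.1664.
D_1 = 11.8040
D_2 = 13.3975
D_3 = 15.2062
D_4 = 17.2590
D_5 = 19.5890
D_6 = 22.2335
Terminal value at t=6: TV = D_7/(r−g) = 23.4119/(0.1664−0.053) = 206.4542
P₀ = 11.8040/(1+0.1664)^1 + 13.3975/(1+0.1664)^2 + 15.2062/(1+0.1664)^3 + 17.2590/(1+0.1664)^4 + 19.5890/(1+0.1664)^5 + 22.2335/(1+0.1664)^6 + 206.4542/(1+0.1664)^6 = 138.7632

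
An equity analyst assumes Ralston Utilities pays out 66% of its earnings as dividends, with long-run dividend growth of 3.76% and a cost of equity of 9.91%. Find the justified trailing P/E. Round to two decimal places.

11.14

Justified trailing P/E = b(1+g)/(r−g) = 0.66×(1+0.0376)/(0.0991−0.0376) = 11.1352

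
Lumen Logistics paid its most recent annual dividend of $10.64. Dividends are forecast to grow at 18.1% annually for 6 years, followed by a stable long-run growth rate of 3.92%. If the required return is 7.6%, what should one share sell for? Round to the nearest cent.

Two-stage DDM. Project D₁…D_6 at 0.181, terminal growth 0.0392, discount at r = 0.076.
D_1 = 12.5658
D_2 = 14.8403
D_3 = 17.5263
D_4 = 20.6986
D_5 = 24.4451
D_6 = 28.8696
Terminal value at t=6: TV = D_7/(r−g) = 30.0013/(0.076−0.0392) = 815.2529
P₀ = 12.5658/(1+0.076)^1 + 14.8403/(1+0.076)^2 + 17.5263/(1+0.076)^3 + 20.6986/(1+0.076)^4 + 24.4451/(1+0.076)^5 + 28.8696/(1+0.076)^6 + 815.2529/(1+0.076)^6 = 614.8709

$614.87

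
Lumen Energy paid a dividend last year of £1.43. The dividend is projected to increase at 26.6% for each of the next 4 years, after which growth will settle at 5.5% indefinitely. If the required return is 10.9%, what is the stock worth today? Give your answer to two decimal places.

Two-stage DDM. Project D₁…D_4 at 0.266, terminal growth 0.055, discount at r = 0.109.
D_1 = 1.8104
D_2 = 2.2919
D_3 = 2.9016
D_4 = 3.6734
Terminal value at t=4: TV = D_5/(r−g) = 3.8755/(0.109−0.055) = 71.7678
P₀ = 1.8104/(1+0.109)^1 + 2.2919/(1+0.109)^2 + 2.9016/(1+0.109)^3 + 3.6734/(1+0.109)^4 + 71.7678/(1+0.109)^4 = 55.4983

£55.50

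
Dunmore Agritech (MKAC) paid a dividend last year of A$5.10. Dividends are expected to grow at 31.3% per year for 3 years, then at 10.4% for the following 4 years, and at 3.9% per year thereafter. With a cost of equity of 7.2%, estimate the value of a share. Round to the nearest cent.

A$395.51

Three-stage DDM. Project D₁…D_7; terminal Gordon value at t=7 with g = 0.039; discount at r = 0.072.
D_1 = 6.6963
D_2 = 8.7922
D_3 = 11.5442
D_4 = 12.7448
D_5 = 14.0703
D_6 = 15.5336
D_7 = 17.1491
TV_7 = 17.8179/(0.072−0.039) = 539.9360
P₀ = Σ Dₜ/(1+r)ᵗ + TV_7/(1+r)^7 = 395.5120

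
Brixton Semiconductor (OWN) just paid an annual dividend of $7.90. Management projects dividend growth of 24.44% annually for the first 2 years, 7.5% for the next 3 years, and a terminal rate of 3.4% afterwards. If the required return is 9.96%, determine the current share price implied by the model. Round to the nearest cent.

Three-stage DDM. Project D₁…D_5; terminal Gordon value at t=5 with g = 0.034; discount at r = 0.0996.
D_1 = 9.8308
D_2 = 12.2334
D_3 = 13.1509
D_4 = 14.1372
D_5 = 15.1975
TV_5 = 15.7142/(0.0996−0.034) = 239.5461
P₀ = Σ Dₜ/(1+r)ᵗ + TV_5/(1+r)^5 = 197.0828

$197.08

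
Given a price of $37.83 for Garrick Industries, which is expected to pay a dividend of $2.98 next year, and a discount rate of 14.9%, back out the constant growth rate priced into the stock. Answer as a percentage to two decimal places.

From P₀ = D₁/(r − g), the implied growth is g = r − D₁/P₀.
g = 0.149 − 2.98/37.83 = 0.149 − 0.07877 = 0.07023

7.02%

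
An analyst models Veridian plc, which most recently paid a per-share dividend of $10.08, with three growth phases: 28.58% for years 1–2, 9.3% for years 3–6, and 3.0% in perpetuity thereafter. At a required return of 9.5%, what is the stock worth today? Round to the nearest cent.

Three-stage DDM. Project D₁…D_6; terminal Gordon value at t=6 with g = 0.03; discount at r = 0.095.
D_1 = 12.9609
D_2 = 16.6651
D_3 = 18.2149
D_4 = 19.9089
D_5 = 21.7604
D_6 = 23.7842
TV_6 = 24.4977/(0.095−0.03) = 376.8876
P₀ = Σ Dₜ/(1+r)ᵗ + TV_6/(1+r)^6 = 299.7161

$299.72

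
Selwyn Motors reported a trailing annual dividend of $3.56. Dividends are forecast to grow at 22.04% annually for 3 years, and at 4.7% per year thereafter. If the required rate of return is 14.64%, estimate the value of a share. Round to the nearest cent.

Two-stage DDM. Project D₁…D_3 at 0.2204, terminal growth 0.047, discount at r = 0.1464.
D_1 = 4.3446
D_2 = 5.3022
D_3 = 6.4708
Terminal value at t=3: TV = D_4/(r−g) = 6.7749/(0.1464−0.047) = 68.1580
P₀ = 4.3446/(1+0.1464)^1 + 5.3022/(1+0.1464)^2 + 6.4708/(1+0.1464)^3 + 68.1580/(1+0.1464)^3 = 57.3576

$57.36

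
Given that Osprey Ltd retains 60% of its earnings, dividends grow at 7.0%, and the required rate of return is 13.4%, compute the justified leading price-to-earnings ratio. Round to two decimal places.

Payout ratio b = 1 − 0.60 = 0.40.
Justified leading P/E = b/(r−g) = 0.40/(0.134−0.07) = 6.2500

6.25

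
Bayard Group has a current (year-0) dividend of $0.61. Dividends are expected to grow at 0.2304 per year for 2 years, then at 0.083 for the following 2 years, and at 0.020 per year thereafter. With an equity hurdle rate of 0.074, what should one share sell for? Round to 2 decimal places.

Three-stage DDM. Project D₁…D_4; terminal Gordon value at t=4 with g = 0.02; discount at r = 0.074.
D_1 = 0.7505
D_2 = 0.9235
D_3 = 1.0001
D_4 = 1.0831
TV_4 = 1.1048/(0.074−0.02) = 20.4591
P₀ = Σ Dₜ/(1+r)ᵗ + TV_4/(1+r)^4 = 18.4977

$18.50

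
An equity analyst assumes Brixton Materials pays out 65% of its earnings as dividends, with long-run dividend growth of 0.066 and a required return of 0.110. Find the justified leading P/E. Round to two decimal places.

Justified leading P/E = b/(r−g) = 0.65/(0.11−0.066) = 14.7727

14.77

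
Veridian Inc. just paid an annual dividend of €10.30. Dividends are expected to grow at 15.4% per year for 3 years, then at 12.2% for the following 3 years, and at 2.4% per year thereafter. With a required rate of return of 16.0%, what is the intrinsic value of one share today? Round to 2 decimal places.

Three-stage DDM. Project D₁…D_6; terminal Gordon value at t=6 with g = 0.024; discount at r = 0.16.
D_1 = 11.8862
D_2 = 13.7167
D_3 = 15.8290
D_4 = 17.7602
D_5 = 19.9269
D_6 = 22.3580
TV_6 = 22.8946/(0.16−0.024) = 168.3427
P₀ = Σ Dₜ/(1+r)ᵗ + TV_6/(1+r)^6 = 128.1493

€128.15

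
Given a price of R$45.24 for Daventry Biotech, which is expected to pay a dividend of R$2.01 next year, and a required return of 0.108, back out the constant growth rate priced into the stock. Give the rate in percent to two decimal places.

6.36%

From P₀ = D₁/(r − g), the implied growth is g = r − D₁/P₀.
g = 0.108 − 2.01/45.24 = 0.108 − 0.04443 = 0.06357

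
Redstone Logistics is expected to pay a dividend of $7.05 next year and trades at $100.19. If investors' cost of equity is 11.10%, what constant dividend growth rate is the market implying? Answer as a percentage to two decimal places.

From P₀ = D₁/(r − g), the implied growth is g = r − D₁/P₀.
g = 0.111 − 7.05/100.19 = 0.111 − 0.07037 = 0.04063

4.06%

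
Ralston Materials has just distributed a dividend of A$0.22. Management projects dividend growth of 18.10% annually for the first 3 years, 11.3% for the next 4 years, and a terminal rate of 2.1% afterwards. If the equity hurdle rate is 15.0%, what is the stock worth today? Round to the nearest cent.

Three-stage DDM. Project D₁…D_7; terminal Gordon value at t=7 with g = 0.021; discount at r = 0.15.
D_1 = 0.2598
D_2 = 0.3068
D_3 = 0.3624
D_4 = 0.4033
D_5 = 0.4489
D_6 = 0.4996
D_7 = 0.5561
TV_7 = 0.5678/(0.15−0.021) = 4.4014
P₀ = Σ Dₜ/(1+r)ᵗ + TV_7/(1+r)^7 = 3.2297

A$3.23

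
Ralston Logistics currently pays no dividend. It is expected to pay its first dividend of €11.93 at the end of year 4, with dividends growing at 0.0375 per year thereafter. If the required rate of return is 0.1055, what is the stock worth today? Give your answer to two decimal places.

Deferred-dividend DDM. At t=3 the remaining stream is a growing perpetuity with first payment D_4 = 11.93.
V_3 = D_4/(r−g) = 11.93/(0.1055−0.0375) = 175.4412
P₀ = V_3/(1+r)^3 = 175.4412/(1+0.1055)^3 = 129.8540

€129.85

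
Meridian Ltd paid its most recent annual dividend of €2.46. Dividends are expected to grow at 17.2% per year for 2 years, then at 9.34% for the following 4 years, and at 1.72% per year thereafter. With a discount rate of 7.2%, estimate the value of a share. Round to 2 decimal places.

€77.06

Three-stage DDM. Project D₁…D_6; terminal Gordon value at t=6 with g = 0.0172; discount at r = 0.072.
D_1 = 2.8831
D_2 = 3.3790
D_3 = 3.6946
D_4 = 4.0397
D_5 = 4.4170
D_6 = 4.8295
TV_6 = 4.9126/(0.072−0.0172) = 89.6463
P₀ = Σ Dₜ/(1+r)ᵗ + TV_6/(1+r)^6 = 77.0597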